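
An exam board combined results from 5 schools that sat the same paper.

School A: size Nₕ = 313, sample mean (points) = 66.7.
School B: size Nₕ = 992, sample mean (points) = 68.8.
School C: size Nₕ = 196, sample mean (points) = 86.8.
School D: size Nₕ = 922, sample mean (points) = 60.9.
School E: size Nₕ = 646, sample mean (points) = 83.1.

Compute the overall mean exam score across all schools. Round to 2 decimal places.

70.37

x̄_st = (Σ Nₕx̄ₕ) / (Σ Nₕ) = (313·66.7 + 992·68.8 + 196·86.8 + 922·60.9 + 646·83.1) / 3069
= 215971.9 / 3069 = 70.3721... → 70.37.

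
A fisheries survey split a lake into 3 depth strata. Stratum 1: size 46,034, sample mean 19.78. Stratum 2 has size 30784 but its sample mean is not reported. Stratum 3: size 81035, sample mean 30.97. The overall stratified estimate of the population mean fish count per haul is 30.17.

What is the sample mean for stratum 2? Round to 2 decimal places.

N = 46034 + 30784 + 81035 = 157853.
Overall total = μ·N = 30.17·157853 = 4762425.01.
Subtract the known strata: 46034·19.78 + 81035·30.97 = 3420206.47.
Remaining total for stratum 2: 4762425.01 − 3420206.47 = 1342218.54.
Divide by its size: 1342218.54 / 30784 = 43.6012... → 43.60.

43.60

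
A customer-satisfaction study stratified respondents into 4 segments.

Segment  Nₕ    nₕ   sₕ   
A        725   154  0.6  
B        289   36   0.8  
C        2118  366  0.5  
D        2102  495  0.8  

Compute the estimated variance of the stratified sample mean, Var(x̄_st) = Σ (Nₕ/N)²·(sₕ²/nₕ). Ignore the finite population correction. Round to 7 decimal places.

0.0004194

N = 5234; Wₕ = Nₕ/N.
segment A: (725/5234)²·0.6²/154 = 0.0000448529
segment B: (289/5234)²·0.8²/36 = 0.0000542008
segment C: (2118/5234)²·0.5²/366 = 0.0001118519
segment D: (2102/5234)²·0.8²/495 = 0.0002085320
Sum = 0.0004194376 → 0.0004194.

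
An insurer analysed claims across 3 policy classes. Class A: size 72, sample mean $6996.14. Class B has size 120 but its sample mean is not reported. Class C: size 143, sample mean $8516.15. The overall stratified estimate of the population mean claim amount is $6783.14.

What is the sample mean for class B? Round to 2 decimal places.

N = 72 + 120 + 143 = 335.
Overall total = μ·N = 6783.14·335 = 2272351.9.
Subtract the known strata: 72·6996.14 + 143·8516.15 = 1721531.53.
Remaining total for class B: 2272351.9 − 1721531.53 = 550820.37.
Divide by its size: 550820.37 / 120 = 4590.1698... → 4590.17.

4590.17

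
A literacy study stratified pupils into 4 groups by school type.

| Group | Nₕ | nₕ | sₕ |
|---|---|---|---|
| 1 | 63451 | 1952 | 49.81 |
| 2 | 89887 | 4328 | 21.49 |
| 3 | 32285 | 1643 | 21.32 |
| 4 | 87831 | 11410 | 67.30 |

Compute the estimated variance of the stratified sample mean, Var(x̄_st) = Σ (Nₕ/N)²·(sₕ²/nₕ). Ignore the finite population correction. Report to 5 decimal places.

N = 273454; Wₕ = Nₕ/N.
group 1: (63451/273454)²·49.81²/1952 = 0.06843238
group 2: (89887/273454)²·21.49²/4328 = 0.01152951
group 3: (32285/273454)²·21.32²/1643 = 0.00385629
group 4: (87831/273454)²·67.30²/11410 = 0.04095167
Sum = 0.12476985 → 0.12477.

0.12477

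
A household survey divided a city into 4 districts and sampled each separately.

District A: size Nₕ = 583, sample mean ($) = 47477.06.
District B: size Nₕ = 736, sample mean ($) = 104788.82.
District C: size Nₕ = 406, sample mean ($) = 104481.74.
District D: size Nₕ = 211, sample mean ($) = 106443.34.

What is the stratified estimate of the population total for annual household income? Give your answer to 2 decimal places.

169682828.68

Estimate total by summing Nₕ·x̄ₕ over strata.
583·47477.06 + 736·104788.82 + 406·104481.74 + 211·106443.34 = 27679125.98 + 77124571.52 + 42419586.44 + 22459544.74 = 169682828.68.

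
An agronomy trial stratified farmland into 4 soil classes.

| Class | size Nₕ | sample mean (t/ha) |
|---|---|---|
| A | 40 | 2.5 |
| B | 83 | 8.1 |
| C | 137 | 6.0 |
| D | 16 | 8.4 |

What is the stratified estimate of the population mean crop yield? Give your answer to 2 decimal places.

6.26

x̄_st = (Σ Nₕx̄ₕ) / (Σ Nₕ) = (40·2.5 + 83·8.1 + 137·6.0 + 16·8.4) / 276
= 1728.7 / 276 = 6.2634... → 6.26.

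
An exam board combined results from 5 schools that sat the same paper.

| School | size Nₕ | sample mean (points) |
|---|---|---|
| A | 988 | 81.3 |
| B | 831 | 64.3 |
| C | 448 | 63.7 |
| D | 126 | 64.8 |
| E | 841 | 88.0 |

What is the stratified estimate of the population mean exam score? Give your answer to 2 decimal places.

75.59

x̄_st = (Σ Nₕx̄ₕ) / (Σ Nₕ) = (988·81.3 + 831·64.3 + 448·63.7 + 126·64.8 + 841·88.0) / 3234
= 244468.1 / 3234 = 75.5931... → 75.59.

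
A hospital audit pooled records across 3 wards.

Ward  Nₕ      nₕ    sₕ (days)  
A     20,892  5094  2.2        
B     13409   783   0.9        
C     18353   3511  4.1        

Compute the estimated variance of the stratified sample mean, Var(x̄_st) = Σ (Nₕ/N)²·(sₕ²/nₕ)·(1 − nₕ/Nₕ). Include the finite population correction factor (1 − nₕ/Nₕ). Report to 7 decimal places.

N = 52654. Term for each stratum: Wₕ²sₕ²/nₕ·(1−nₕ/Nₕ).
Var(x̄_st) = 0.0001131113 + 0.0000631717 + 0.0004704069 = 0.0006466898 → 0.0006467.

0.0006467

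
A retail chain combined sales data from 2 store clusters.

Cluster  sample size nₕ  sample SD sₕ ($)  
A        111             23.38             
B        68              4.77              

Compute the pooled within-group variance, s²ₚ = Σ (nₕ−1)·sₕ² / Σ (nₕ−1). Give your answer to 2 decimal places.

348.32

A: (111−1)·23.38² = 110·546.6244 = 60128.684
B: (68−1)·4.77² = 67·22.7529 = 1524.4443
Numerator = 61653.1283; denominator = Σ(nₕ−1) = 177.
s²ₚ = 61653.1283/177 = 348.3228... → 348.32.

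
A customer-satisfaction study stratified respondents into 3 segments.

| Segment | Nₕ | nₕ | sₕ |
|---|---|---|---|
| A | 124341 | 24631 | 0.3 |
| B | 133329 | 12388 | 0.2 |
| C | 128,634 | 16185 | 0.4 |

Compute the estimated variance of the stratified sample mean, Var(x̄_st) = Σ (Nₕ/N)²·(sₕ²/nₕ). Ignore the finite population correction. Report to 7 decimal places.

N = 386304. Term for each stratum: Wₕ²sₕ²/nₕ.
Var(x̄_st) = 0.0000003786 + 0.0000003846 + 0.0000010961 = 0.0000018593 → 0.0000019.

0.0000019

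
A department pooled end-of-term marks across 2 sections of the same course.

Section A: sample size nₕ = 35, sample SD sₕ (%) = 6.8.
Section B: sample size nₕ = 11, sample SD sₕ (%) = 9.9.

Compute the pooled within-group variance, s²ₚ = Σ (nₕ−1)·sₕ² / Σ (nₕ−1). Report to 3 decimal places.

Degrees of freedom: 34 + 10 = 44.
Σ(nₕ−1)sₕ² = 34·46.24 + 10·98.01 = 2552.26.
s²ₚ = 2552.26 / 44 = 58.00591... → 58.006.

58.006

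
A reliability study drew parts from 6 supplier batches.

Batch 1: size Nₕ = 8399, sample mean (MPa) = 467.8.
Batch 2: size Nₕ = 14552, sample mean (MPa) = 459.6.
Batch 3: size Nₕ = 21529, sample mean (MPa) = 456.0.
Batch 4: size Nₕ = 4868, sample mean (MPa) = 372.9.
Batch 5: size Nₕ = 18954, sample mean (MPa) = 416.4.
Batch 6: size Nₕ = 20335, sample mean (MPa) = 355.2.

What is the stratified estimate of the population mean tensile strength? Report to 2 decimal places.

N = 88637; weights Wₕ = Nₕ/N = (0.0948, 0.1642, 0.2429, 0.0549, 0.2138, 0.2294).
x̄_st = Σ Wₕ·x̄ₕ = 0.0948·467.8 + 0.1642·459.6 + 0.2429·456.0 + 0.0549·372.9 + 0.2138·416.4 + 0.2294·355.2 ≈ 421.5518...
→ 421.55.

421.55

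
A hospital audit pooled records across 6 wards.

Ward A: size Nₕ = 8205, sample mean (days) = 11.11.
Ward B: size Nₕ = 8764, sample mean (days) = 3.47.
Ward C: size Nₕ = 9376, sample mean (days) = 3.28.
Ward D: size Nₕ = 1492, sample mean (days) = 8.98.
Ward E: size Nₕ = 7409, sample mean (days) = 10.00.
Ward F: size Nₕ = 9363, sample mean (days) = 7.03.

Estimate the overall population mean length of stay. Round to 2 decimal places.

N = 8205 + 8764 + 9376 + 1492 + 7409 + 9363 = 44609.
Overall mean = Σ (Nₕ/N)·x̄ₕ — weight by population share, not a simple average.
Σ Nₕx̄ₕ = 8205·11.11 + 8764·3.47 + 9376·3.28 + 1492·8.98 + 7409·10.00 + 9363·7.03 = 91157.55 + 30411.08 + 30753.28 + 13398.16 + 74090 + 65821.89 = 305631.96.
Divide by N: 305631.96 / 44609 = 6.8514... → 6.85.

6.85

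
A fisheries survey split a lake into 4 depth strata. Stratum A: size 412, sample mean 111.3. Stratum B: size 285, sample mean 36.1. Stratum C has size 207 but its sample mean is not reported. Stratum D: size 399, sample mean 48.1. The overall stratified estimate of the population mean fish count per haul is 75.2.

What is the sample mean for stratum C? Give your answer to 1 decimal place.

109.4

N = 412 + 285 + 207 + 399 = 1303.
Overall total = μ·N = 75.2·1303 = 97985.6.
Subtract the known strata: 412·111.3 + 285·36.1 + 399·48.1 = 75336.
Remaining total for stratum C: 97985.6 − 75336 = 22649.6.
Divide by its size: 22649.6 / 207 = 109.418... → 109.4.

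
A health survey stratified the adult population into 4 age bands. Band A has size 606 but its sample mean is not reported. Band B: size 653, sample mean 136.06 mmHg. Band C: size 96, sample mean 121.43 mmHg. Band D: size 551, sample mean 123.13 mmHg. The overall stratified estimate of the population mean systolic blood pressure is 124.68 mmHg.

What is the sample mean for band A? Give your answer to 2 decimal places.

114.34

Σ Nₕx̄ₕ = N·μ, so 606·x̄_A = 1906·124.68 − (653·136.06 + 96·121.43 + 551·123.13).
= 237640.08 − 168349.09 = 69290.99.
x̄_A = 69290.99 / 606 = 114.3416... → 114.34.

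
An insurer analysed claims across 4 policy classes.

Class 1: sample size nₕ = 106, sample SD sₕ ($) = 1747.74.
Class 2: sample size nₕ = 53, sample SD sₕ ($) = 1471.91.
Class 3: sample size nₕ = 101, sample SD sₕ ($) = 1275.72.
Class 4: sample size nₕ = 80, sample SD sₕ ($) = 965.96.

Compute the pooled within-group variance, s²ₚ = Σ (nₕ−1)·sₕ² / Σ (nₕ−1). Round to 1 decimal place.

Degrees of freedom: 105 + 52 + 100 + 79 = 336.
Σ(nₕ−1)sₕ² = 105·3054595.1076 + 52·2166519.0481 + 100·1627461.5184 + 79·933078.7216 = 669850847.6456.
s²ₚ = 669850847.6456 / 336 = 1993603.713... → 1993603.7.

1993603.7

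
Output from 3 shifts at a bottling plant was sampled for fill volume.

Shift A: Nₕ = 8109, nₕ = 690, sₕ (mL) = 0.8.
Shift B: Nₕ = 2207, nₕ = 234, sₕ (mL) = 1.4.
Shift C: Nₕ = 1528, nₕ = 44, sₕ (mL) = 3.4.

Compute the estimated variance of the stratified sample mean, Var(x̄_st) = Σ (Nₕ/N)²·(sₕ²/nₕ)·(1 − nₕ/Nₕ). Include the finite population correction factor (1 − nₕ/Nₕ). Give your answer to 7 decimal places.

0.0049046

N = 11844. Term for each stratum: Wₕ²sₕ²/nₕ·(1−nₕ/Nₕ).
Var(x̄_st) = 0.0003977835 + 0.0002599997 + 0.0042468372 = 0.0049046204 → 0.0049046.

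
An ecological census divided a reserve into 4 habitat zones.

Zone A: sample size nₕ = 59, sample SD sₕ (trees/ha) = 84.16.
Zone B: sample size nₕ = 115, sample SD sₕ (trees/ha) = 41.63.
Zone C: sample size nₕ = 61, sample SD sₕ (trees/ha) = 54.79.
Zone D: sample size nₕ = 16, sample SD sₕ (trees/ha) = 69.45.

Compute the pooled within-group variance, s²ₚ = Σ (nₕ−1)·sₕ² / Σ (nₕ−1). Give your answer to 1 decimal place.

Degrees of freedom: 58 + 114 + 60 + 15 = 247.
Σ(nₕ−1)sₕ² = 58·7082.9056 + 114·1733.0569 + 60·3001.9441 + 15·4823.3025 = 860843.1949.
s²ₚ = 860843.1949 / 247 = 3485.195... → 3485.2.

3485.2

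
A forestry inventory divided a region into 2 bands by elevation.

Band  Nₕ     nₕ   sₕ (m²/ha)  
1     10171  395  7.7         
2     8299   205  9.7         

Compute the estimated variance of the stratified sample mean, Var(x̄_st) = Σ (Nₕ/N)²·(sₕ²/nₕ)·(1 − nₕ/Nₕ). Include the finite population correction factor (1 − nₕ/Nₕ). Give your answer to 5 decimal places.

N = 18470. Term for each stratum: Wₕ²sₕ²/nₕ·(1−nₕ/Nₕ).
Var(x̄_st) = 0.04374973 + 0.09037427 = 0.13412400 → 0.13412.

0.13412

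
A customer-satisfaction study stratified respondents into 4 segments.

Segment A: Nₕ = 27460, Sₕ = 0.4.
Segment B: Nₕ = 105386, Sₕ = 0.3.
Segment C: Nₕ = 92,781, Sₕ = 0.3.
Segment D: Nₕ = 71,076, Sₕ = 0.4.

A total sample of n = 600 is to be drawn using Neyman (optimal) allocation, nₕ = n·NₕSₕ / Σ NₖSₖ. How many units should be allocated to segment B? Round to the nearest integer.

192

A: NₕSₕ = 27460·0.4 = 10984
B: NₕSₕ = 105386·0.3 = 31615.8
C: NₕSₕ = 92781·0.3 = 27834.3
D: NₕSₕ = 71076·0.4 = 28430.4
Σ NₕSₕ = 98864.5.
n_B = 600·31615.8/98864.5 = 191.874... → 192.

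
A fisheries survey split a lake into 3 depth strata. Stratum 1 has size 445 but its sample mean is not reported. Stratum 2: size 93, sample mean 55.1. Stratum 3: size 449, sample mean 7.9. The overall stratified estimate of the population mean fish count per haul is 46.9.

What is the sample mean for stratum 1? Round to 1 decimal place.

Σ Nₕx̄ₕ = N·μ, so 445·x̄_1 = 987·46.9 − (93·55.1 + 449·7.9).
= 46290.3 − 8671.4 = 37618.9.
x̄_1 = 37618.9 / 445 = 84.537... → 84.5.

84.5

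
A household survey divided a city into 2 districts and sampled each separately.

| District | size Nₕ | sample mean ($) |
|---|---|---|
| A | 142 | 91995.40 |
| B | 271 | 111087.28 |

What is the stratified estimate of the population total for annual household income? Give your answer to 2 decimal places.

A: 142·91995.40 = 13063346.8
B: 271·111087.28 = 30104652.88
τ̂ = Σ Nₕx̄ₕ = 43167999.68.

43167999.68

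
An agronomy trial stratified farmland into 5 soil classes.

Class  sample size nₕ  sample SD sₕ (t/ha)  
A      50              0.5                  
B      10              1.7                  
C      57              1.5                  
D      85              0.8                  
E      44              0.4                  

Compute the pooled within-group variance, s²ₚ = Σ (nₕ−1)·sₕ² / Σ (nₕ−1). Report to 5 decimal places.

Degrees of freedom: 49 + 9 + 56 + 84 + 43 = 241.
Σ(nₕ−1)sₕ² = 49·0.25 + 9·2.89 + 56·2.25 + 84·0.64 + 43·0.16 = 224.9.
s²ₚ = 224.9 / 241 = 0.9331950... → 0.93320.

0.93320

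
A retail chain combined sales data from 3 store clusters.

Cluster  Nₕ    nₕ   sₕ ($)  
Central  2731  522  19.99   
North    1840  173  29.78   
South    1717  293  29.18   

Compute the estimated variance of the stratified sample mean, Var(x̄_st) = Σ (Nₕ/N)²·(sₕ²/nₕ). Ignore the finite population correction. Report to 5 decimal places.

N = 6288. Term for each stratum: Wₕ²sₕ²/nₕ.
Var(x̄_st) = 0.14440207 + 0.43894880 + 0.21667983 = 0.80003069 → 0.80003.

0.80003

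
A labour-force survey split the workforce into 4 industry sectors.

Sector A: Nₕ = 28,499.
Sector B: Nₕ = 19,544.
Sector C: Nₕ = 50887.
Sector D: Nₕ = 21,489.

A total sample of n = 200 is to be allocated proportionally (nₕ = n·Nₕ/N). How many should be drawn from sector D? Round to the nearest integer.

36

Share of sector D = 21489/120419 = 0.17845.
Allocate 200 × 0.17845 = 35.690... → 36.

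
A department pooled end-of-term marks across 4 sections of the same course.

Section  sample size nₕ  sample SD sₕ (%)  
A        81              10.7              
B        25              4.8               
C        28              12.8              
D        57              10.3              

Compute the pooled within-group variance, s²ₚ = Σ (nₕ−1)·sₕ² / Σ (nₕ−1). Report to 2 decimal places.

107.36

A: (81−1)·10.7² = 80·114.49 = 9159.2
B: (25−1)·4.8² = 24·23.04 = 552.96
C: (28−1)·12.8² = 27·163.84 = 4423.68
D: (57−1)·10.3² = 56·106.09 = 5941.04
Numerator = 20076.88; denominator = Σ(nₕ−1) = 187.
s²ₚ = 20076.88/187 = 107.3630... → 107.36.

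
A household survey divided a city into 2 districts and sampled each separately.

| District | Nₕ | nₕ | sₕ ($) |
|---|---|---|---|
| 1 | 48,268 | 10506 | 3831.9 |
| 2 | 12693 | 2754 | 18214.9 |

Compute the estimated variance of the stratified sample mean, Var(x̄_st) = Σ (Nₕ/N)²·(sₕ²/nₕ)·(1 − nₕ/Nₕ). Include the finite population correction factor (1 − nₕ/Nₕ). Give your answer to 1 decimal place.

4775.2

N = 60961; Wₕ = Nₕ/N.
district 1: (48268/60961)²·3831.9²/10506·(1 − 10506/48268) = 685.4899
district 2: (12693/60961)²·18214.9²/2754·(1 − 2754/12693) = 4089.7094
Sum = 4775.1993 → 4775.2.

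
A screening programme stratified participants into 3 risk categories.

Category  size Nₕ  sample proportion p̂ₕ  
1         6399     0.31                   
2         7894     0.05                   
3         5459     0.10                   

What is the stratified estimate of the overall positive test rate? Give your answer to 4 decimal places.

N = 6399 + 7894 + 5459 = 19752.
Overall proportion = Σ (Nₕ/N)·p̂ₕ.
Σ Nₕp̂ₕ = 1983.69 + 394.7 + 545.9 = 2924.29.
2924.29 / 19752 = 0.148050... → 0.1481.

0.1481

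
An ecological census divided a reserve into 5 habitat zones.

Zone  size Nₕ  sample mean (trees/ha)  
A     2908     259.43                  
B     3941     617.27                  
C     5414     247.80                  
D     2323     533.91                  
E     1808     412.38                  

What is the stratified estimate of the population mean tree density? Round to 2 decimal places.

397.37

N = 2908 + 3941 + 5414 + 2323 + 1808 = 16394.
Overall mean = Σ (Nₕ/N)·x̄ₕ — weight by population share, not a simple average.
Σ Nₕx̄ₕ = 2908·259.43 + 3941·617.27 + 5414·247.80 + 2323·533.91 + 1808·412.38 = 754422.44 + 2432661.07 + 1341589.2 + 1240272.93 + 745583.04 = 6514528.68.
Divide by N: 6514528.68 / 16394 = 397.3727... → 397.37.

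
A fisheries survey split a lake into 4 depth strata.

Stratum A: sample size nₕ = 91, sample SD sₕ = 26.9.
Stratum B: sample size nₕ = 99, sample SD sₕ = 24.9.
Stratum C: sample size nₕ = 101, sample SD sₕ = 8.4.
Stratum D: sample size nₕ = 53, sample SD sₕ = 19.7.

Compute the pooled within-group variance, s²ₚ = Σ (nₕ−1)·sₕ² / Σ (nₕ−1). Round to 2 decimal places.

450.36

Degrees of freedom: 90 + 98 + 100 + 52 = 340.
Σ(nₕ−1)sₕ² = 90·723.61 + 98·620.01 + 100·70.56 + 52·388.09 = 153122.56.
s²ₚ = 153122.56 / 340 = 450.3605... → 450.36.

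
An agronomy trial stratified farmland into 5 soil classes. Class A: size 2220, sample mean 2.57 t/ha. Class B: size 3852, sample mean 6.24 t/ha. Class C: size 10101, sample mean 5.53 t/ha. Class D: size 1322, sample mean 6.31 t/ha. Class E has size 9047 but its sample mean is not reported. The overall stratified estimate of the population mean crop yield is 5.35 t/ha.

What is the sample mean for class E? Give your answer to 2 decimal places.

N = 2220 + 3852 + 10101 + 1322 + 9047 = 26542.
Overall total = μ·N = 5.35·26542 = 141999.7.
Subtract the known strata: 2220·2.57 + 3852·6.24 + 10101·5.53 + 1322·6.31 = 93942.23.
Remaining total for class E: 141999.7 − 93942.23 = 48057.47.
Divide by its size: 48057.47 / 9047 = 5.3120... → 5.31.

5.31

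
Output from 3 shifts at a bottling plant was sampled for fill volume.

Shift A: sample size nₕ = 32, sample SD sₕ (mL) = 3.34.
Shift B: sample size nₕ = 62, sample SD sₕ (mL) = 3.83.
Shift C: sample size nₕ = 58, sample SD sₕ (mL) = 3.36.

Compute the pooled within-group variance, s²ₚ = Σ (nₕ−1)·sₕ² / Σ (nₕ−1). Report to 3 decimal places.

Degrees of freedom: 31 + 61 + 57 = 149.
Σ(nₕ−1)sₕ² = 31·11.1556 + 61·14.6689 + 57·11.2896 = 1884.1337.
s²ₚ = 1884.1337 / 149 = 12.64519... → 12.645.

12.645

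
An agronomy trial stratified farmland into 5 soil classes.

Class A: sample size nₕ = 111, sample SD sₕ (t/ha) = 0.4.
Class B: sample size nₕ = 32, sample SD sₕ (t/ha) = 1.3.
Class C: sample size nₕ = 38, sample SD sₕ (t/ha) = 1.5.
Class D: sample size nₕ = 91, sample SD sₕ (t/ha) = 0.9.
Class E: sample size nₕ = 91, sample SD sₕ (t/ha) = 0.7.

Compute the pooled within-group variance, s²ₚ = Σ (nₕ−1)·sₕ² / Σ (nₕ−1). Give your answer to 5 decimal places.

A: (111−1)·0.4² = 110·0.16 = 17.6
B: (32−1)·1.3² = 31·1.69 = 52.39
C: (38−1)·1.5² = 37·2.25 = 83.25
D: (91−1)·0.9² = 90·0.81 = 72.9
E: (91−1)·0.7² = 90·0.49 = 44.1
Numerator = 270.24; denominator = Σ(nₕ−1) = 358.
s²ₚ = 270.24/358 = 0.7548603... → 0.75486.

0.75486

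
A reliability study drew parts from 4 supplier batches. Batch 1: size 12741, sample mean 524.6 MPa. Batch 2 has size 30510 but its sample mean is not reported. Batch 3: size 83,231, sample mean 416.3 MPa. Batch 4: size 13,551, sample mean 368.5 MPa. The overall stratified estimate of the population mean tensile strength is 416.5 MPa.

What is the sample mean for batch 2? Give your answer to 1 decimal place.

N = 12741 + 30510 + 83231 + 13551 = 140033.
Overall total = μ·N = 416.5·140033 = 58323744.5.
Subtract the known strata: 12741·524.6 + 83231·416.3 + 13551·368.5 = 46326537.4.
Remaining total for batch 2: 58323744.5 − 46326537.4 = 11997207.1.
Divide by its size: 11997207.1 / 30510 = 393.222... → 393.2.

393.2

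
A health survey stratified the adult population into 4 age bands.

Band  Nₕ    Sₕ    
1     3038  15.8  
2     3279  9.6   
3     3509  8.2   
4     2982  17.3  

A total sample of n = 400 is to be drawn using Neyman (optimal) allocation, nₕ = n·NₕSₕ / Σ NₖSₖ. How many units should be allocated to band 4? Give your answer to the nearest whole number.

129

1: NₕSₕ = 3038·15.8 = 48000.4
2: NₕSₕ = 3279·9.6 = 31478.4
3: NₕSₕ = 3509·8.2 = 28773.8
4: NₕSₕ = 2982·17.3 = 51588.6
Σ NₕSₕ = 159841.2.
n_4 = 400·51588.6/159841.2 = 129.100... → 129.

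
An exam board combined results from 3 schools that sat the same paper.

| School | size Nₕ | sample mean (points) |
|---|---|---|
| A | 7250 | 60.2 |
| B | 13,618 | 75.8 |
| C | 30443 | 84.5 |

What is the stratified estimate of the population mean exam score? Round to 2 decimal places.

78.76

x̄_st = (Σ Nₕx̄ₕ) / (Σ Nₕ) = (7250·60.2 + 13618·75.8 + 30443·84.5) / 51311
= 4041127.9 / 51311 = 78.7575... → 78.76.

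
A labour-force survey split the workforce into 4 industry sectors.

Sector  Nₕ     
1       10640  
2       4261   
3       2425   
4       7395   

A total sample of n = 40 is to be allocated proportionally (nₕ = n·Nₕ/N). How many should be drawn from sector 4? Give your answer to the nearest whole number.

12

Share of sector 4 = 7395/24721 = 0.29914.
Allocate 40 × 0.29914 = 11.966... → 12.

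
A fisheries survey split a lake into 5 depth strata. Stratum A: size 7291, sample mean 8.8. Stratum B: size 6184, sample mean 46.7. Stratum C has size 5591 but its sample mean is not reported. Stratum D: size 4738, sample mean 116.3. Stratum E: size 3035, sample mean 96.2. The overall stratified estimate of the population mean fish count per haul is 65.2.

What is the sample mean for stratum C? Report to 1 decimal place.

99.1

N = 7291 + 6184 + 5591 + 4738 + 3035 = 26839.
Overall total = μ·N = 65.2·26839 = 1749902.8.
Subtract the known strata: 7291·8.8 + 6184·46.7 + 4738·116.3 + 3035·96.2 = 1195950.
Remaining total for stratum C: 1749902.8 − 1195950 = 553952.8.
Divide by its size: 553952.8 / 5591 = 99.079... → 99.1.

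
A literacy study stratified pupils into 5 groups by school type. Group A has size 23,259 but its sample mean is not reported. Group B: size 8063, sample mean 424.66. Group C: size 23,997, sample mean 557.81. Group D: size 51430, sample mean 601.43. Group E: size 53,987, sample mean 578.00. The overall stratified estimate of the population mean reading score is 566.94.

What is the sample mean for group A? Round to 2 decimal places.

N = 23259 + 8063 + 23997 + 51430 + 53987 = 160736.
Overall total = μ·N = 566.94·160736 = 91127667.84.
Subtract the known strata: 8063·424.66 + 23997·557.81 + 51430·601.43 + 53987·578.00 = 78945831.05.
Remaining total for group A: 91127667.84 − 78945831.05 = 12181836.79.
Divide by its size: 12181836.79 / 23259 = 523.7472... → 523.75.

523.75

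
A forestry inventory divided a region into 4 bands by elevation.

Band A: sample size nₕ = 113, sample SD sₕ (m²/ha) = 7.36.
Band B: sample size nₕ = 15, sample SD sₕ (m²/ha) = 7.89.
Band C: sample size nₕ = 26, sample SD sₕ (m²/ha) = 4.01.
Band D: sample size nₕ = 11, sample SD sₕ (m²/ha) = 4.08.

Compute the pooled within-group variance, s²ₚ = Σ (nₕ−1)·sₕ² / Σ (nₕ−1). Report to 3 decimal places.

46.627

Degrees of freedom: 112 + 14 + 25 + 10 = 161.
Σ(nₕ−1)sₕ² = 112·54.1696 + 14·62.2521 + 25·16.0801 + 10·16.6464 = 7506.9911.
s²ₚ = 7506.9911 / 161 = 46.62727... → 46.627.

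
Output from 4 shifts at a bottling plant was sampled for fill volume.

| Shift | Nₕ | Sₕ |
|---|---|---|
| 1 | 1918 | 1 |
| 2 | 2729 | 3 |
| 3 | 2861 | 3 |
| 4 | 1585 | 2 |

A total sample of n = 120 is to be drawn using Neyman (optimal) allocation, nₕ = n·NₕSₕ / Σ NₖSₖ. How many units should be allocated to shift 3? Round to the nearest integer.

Σ NₕSₕ = 1918·1 + 2729·3 + 2861·3 + 1585·2 = 21858.
Share for 3: 8583/21858 = 0.39267.
n_3 = 120 × 0.39267 = 47.121... → 47.

47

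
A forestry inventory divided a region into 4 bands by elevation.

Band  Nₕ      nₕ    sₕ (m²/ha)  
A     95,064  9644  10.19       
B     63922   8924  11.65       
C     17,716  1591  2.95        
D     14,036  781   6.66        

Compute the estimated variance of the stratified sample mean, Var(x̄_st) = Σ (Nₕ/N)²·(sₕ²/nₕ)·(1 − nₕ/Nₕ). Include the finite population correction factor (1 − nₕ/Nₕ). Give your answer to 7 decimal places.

N = 190738. Term for each stratum: Wₕ²sₕ²/nₕ·(1−nₕ/Nₕ).
Var(x̄_st) = 0.0024032136 + 0.0014696540 + 0.0000429502 + 0.0002904331 = 0.0042062508 → 0.0042063.

0.0042063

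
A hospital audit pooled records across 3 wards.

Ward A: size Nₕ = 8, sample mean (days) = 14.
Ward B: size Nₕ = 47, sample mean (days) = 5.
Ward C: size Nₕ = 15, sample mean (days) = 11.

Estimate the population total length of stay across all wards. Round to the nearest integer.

512

Estimate total by summing Nₕ·x̄ₕ over strata.
8·14 + 47·5 + 15·11 = 112 + 235 + 165 = 512.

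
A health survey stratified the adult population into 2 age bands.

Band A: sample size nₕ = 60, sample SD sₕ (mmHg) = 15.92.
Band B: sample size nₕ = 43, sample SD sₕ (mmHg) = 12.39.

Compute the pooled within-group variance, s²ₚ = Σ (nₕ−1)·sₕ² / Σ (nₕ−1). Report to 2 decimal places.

211.89

A: (60−1)·15.92² = 59·253.4464 = 14953.3376
B: (43−1)·12.39² = 42·153.5121 = 6447.5082
Numerator = 21400.8458; denominator = Σ(nₕ−1) = 101.
s²ₚ = 21400.8458/101 = 211.8896... → 211.89.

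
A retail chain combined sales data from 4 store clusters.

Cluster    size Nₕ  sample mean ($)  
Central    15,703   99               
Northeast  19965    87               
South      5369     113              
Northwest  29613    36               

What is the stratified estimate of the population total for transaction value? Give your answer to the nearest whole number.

4964317

Central: 15703·99 = 1554597
Northeast: 19965·87 = 1736955
South: 5369·113 = 606697
Northwest: 29613·36 = 1066068
τ̂ = Σ Nₕx̄ₕ = 4964317.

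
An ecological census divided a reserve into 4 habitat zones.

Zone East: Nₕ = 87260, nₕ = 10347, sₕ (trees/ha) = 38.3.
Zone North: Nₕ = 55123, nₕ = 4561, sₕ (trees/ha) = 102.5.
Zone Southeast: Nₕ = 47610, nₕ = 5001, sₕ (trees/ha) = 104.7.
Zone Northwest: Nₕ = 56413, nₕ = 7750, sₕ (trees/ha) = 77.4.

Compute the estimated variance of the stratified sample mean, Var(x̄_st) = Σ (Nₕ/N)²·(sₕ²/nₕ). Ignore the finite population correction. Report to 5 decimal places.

0.25541

N = 246406. Term for each stratum: Wₕ²sₕ²/nₕ.
Var(x̄_st) = 0.01777915 + 0.11527916 + 0.08183335 + 0.04051689 = 0.25540854 → 0.25541.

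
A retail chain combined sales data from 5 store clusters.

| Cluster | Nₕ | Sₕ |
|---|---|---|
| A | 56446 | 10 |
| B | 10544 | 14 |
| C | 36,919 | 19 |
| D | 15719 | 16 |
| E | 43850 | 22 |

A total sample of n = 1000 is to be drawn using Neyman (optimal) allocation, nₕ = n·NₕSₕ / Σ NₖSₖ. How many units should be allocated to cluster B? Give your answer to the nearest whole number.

56

Σ NₕSₕ = 56446·10 + 10544·14 + 36919·19 + 15719·16 + 43850·22 = 2629741.
Share for B: 147616/2629741 = 0.05613.
n_B = 1000 × 0.05613 = 56.133... → 56.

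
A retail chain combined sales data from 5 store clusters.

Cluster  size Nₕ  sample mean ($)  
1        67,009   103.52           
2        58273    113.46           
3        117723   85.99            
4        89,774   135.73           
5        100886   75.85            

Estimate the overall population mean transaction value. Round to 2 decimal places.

N = 67009 + 58273 + 117723 + 89774 + 100886 = 433665.
Overall mean = Σ (Nₕ/N)·x̄ₕ — weight by population share, not a simple average.
Σ Nₕx̄ₕ = 67009·103.52 + 58273·113.46 + 117723·85.99 + 89774·135.73 + 100886·75.85 = 6936771.68 + 6611654.58 + 10123000.77 + 12185025.02 + 7652203.1 = 43508655.15.
Divide by N: 43508655.15 / 433665 = 100.3278... → 100.33.

100.33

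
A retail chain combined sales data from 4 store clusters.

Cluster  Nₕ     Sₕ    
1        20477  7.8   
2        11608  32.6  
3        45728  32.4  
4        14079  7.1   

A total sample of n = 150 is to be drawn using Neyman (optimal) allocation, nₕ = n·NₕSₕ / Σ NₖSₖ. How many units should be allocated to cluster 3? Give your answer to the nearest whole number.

105

Σ NₕSₕ = 20477·7.8 + 11608·32.6 + 45728·32.4 + 14079·7.1 = 2119689.5.
Share for 3: 1481587.2/2119689.5 = 0.69896.
n_3 = 150 × 0.69896 = 104.845... → 105.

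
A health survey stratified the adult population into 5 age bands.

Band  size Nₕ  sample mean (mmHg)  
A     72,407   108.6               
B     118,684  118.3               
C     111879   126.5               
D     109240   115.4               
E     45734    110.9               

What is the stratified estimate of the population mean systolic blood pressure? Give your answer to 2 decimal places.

117.34

x̄_st = (Σ Nₕx̄ₕ) / (Σ Nₕ) = (72407·108.6 + 118684·118.3 + 111879·126.5 + 109240·115.4 + 45734·110.9) / 457944
= 53734607.5 / 457944 = 117.3388... → 117.34.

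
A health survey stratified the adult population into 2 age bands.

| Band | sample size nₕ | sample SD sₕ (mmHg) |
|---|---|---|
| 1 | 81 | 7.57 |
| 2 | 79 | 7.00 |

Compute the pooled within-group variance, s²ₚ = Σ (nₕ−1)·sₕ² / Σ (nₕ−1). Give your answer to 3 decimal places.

53.205

1: (81−1)·7.57² = 80·57.3049 = 4584.392
2: (79−1)·7.00² = 78·49 = 3822
Numerator = 8406.392; denominator = Σ(nₕ−1) = 158.
s²ₚ = 8406.392/158 = 53.20501... → 53.205.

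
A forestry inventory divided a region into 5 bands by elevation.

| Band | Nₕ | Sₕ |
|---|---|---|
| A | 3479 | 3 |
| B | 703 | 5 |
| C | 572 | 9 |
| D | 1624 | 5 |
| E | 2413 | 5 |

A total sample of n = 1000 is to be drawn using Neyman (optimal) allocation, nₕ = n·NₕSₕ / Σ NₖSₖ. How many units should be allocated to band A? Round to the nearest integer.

A: NₕSₕ = 3479·3 = 10437
B: NₕSₕ = 703·5 = 3515
C: NₕSₕ = 572·9 = 5148
D: NₕSₕ = 1624·5 = 8120
E: NₕSₕ = 2413·5 = 12065
Σ NₕSₕ = 39285.
n_A = 1000·10437/39285 = 265.674... → 266.

266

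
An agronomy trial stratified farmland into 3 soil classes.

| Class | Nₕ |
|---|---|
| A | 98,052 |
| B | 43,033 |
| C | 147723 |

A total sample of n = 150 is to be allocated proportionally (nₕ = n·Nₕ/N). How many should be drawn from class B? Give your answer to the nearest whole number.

Share of class B = 43033/288808 = 0.14900.
Allocate 150 × 0.14900 = 22.350... → 22.

22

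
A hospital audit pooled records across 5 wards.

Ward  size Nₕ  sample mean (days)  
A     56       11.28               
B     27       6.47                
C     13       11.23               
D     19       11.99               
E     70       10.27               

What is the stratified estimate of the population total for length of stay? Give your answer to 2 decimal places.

1899.07

Estimate total by summing Nₕ·x̄ₕ over strata.
56·11.28 + 27·6.47 + 13·11.23 + 19·11.99 + 70·10.27 = 631.68 + 174.69 + 145.99 + 227.81 + 718.9 = 1899.07.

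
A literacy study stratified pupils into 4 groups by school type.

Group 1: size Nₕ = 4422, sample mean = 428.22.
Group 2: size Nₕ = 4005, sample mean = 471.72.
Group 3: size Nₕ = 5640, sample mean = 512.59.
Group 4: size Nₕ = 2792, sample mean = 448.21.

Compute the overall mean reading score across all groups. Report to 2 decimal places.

N = 16859; weights Wₕ = Nₕ/N = (0.2623, 0.2376, 0.3345, 0.1656).
x̄_st = Σ Wₕ·x̄ₕ = 0.2623·428.22 + 0.2376·471.72 + 0.3345·512.59 + 0.1656·448.21 ≈ 470.0894...
→ 470.09.

470.09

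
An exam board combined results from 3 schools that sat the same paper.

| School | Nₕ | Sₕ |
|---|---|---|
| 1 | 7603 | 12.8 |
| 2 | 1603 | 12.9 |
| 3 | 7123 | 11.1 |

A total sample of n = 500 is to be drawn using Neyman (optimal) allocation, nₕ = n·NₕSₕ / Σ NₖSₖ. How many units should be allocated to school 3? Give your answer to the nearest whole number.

Σ NₕSₕ = 7603·12.8 + 1603·12.9 + 7123·11.1 = 197062.4.
Share for 3: 79065.3/197062.4 = 0.40122.
n_3 = 500 × 0.40122 = 200.610... → 201.

201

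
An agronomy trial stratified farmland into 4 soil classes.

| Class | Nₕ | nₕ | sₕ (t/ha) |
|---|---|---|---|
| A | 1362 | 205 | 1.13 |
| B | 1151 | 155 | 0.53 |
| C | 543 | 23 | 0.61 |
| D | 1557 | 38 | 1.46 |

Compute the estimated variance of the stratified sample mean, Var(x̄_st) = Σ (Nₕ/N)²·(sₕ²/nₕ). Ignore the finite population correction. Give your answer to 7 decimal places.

0.0072704

N = 4613. Term for each stratum: Wₕ²sₕ²/nₕ.
Var(x̄_st) = 0.0005429881 + 0.0001128246 + 0.0002241633 + 0.0063904646 = 0.0072704406 → 0.0072704.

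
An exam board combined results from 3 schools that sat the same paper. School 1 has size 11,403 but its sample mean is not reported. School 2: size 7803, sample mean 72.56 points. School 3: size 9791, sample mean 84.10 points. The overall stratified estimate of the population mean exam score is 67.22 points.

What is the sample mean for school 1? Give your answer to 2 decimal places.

Σ Nₕx̄ₕ = N·μ, so 11403·x̄_1 = 28997·67.22 − (7803·72.56 + 9791·84.10).
= 1949178.34 − 1389608.78 = 559569.56.
x̄_1 = 559569.56 / 11403 = 49.0721... → 49.07.

49.07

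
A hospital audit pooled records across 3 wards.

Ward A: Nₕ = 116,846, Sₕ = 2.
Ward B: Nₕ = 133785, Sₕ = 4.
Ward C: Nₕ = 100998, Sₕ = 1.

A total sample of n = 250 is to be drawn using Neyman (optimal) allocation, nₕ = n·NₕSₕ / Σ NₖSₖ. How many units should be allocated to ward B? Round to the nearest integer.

154

A: NₕSₕ = 116846·2 = 233692
B: NₕSₕ = 133785·4 = 535140
C: NₕSₕ = 100998·1 = 100998
Σ NₕSₕ = 869830.
n_B = 250·535140/869830 = 153.806... → 154.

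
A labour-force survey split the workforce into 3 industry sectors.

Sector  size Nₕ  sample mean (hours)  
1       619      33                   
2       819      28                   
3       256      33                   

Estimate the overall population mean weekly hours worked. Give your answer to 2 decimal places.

30.58

N = 619 + 819 + 256 = 1694.
Weight each subgroup mean by Nₕ/N and sum.
Σ Nₕx̄ₕ = 619·33 + 819·28 + 256·33 = 20427 + 22932 + 8448 = 51807.
Divide by N: 51807 / 1694 = 30.5826... → 30.58.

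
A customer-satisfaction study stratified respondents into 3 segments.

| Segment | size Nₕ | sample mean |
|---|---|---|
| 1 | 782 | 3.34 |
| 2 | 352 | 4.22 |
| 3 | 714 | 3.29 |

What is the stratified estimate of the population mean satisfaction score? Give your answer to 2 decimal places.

N = 782 + 352 + 714 = 1848.
Overall mean = Σ (Nₕ/N)·x̄ₕ — weight by population share, not a simple average.
Σ Nₕx̄ₕ = 782·3.34 + 352·4.22 + 714·3.29 = 2611.88 + 1485.44 + 2349.06 = 6446.38.
Divide by N: 6446.38 / 1848 = 3.4883... → 3.49.

3.49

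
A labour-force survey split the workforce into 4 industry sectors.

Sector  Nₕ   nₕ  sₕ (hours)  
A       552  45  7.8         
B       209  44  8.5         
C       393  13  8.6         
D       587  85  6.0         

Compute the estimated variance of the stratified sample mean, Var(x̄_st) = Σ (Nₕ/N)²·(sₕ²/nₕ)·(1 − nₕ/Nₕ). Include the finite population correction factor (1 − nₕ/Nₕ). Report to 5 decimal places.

0.46499

N = 1741. Term for each stratum: Wₕ²sₕ²/nₕ·(1−nₕ/Nₕ).
Var(x̄_st) = 0.12483207 + 0.01868176 + 0.28030585 + 0.04117445 = 0.46499414 → 0.46499.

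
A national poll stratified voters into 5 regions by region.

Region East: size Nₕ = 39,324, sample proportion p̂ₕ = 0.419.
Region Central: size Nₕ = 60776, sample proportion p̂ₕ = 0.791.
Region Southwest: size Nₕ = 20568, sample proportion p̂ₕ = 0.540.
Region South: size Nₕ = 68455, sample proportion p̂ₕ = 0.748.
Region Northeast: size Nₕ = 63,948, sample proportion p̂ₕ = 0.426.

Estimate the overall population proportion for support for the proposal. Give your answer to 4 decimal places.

N = 39324 + 60776 + 20568 + 68455 + 63948 = 253071.
Overall proportion = Σ (Nₕ/N)·p̂ₕ.
Σ Nₕp̂ₕ = 16476.756 + 48073.816 + 11106.72 + 51204.34 + 27241.848 = 154103.48.
154103.48 / 253071 = 0.608934... → 0.6089.

0.6089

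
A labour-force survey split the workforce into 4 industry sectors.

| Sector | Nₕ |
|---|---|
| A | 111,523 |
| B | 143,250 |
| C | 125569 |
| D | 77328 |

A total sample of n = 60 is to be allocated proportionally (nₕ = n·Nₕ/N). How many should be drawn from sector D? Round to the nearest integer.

Share of sector D = 77328/457670 = 0.16896.
Allocate 60 × 0.16896 = 10.138... → 10.

10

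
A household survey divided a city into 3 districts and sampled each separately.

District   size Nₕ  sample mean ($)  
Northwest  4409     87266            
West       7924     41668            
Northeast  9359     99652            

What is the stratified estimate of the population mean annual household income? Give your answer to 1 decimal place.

75953.2

N = 4409 + 7924 + 9359 = 21692.
Weight each subgroup mean by Nₕ/N and sum.
Σ Nₕx̄ₕ = 4409·87266 + 7924·41668 + 9359·99652 = 384755794 + 330177232 + 932643068 = 1647576094.
Divide by N: 1647576094 / 21692 = 75953.167... → 75953.2.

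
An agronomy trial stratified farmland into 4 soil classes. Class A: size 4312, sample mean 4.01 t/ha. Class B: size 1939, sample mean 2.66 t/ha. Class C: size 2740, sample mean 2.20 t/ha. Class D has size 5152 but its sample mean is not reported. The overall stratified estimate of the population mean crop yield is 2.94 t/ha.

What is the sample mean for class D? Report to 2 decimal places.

2.54

N = 4312 + 1939 + 2740 + 5152 = 14143.
Overall total = μ·N = 2.94·14143 = 41580.42.
Subtract the known strata: 4312·4.01 + 1939·2.66 + 2740·2.20 = 28476.86.
Remaining total for class D: 41580.42 − 28476.86 = 13103.56.
Divide by its size: 13103.56 / 5152 = 2.5434... → 2.54.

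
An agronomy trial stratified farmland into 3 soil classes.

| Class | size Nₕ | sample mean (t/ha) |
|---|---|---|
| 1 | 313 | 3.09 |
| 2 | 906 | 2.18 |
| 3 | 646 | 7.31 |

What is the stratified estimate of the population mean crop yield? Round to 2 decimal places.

4.11

N = 313 + 906 + 646 = 1865.
The stratified mean weights each stratum mean by its population share Nₕ/N.
Σ Nₕx̄ₕ = 313·3.09 + 906·2.18 + 646·7.31 = 967.17 + 1975.08 + 4722.26 = 7664.51.
Divide by N: 7664.51 / 1865 = 4.1097... → 4.11.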